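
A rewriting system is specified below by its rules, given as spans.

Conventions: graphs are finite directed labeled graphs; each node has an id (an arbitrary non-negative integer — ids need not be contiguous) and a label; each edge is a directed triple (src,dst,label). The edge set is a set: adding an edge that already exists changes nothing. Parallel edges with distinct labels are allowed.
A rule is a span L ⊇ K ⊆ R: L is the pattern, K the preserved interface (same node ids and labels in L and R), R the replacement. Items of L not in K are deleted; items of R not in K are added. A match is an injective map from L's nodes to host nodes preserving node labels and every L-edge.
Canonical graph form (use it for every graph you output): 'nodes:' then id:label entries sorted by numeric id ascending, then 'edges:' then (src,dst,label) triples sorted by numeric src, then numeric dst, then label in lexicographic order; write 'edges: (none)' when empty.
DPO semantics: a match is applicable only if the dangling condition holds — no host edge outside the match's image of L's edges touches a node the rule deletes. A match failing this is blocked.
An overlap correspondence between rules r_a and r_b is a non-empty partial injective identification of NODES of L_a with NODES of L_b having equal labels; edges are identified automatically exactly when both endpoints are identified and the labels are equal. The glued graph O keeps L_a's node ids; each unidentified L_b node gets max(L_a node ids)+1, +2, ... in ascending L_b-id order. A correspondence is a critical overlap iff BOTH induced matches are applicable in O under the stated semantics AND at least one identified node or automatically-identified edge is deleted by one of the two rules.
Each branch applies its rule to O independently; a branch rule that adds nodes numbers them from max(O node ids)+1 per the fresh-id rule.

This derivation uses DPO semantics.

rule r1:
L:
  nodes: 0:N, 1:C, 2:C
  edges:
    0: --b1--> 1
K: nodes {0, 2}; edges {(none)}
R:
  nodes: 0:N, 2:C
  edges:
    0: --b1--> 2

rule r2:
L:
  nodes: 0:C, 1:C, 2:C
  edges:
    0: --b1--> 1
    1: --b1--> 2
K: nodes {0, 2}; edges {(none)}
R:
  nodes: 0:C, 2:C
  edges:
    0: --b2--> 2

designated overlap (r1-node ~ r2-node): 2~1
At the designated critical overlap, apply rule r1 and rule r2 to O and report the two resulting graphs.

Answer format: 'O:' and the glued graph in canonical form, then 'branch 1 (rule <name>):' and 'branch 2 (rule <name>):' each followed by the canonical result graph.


O:
nodes: 0:N, 1:C, 2:C, 3:C, 4:C
edges: (0,1,b1); (2,4,b1); (3,2,b1)
branch 1 (rule r1):
nodes: 0:N, 2:C, 3:C, 4:C
edges: (0,2,b1); (2,4,b1); (3,2,b1)
branch 2 (rule r2):
nodes: 0:N, 1:C, 3:C, 4:C
edges: (0,1,b1); (3,4,b2)


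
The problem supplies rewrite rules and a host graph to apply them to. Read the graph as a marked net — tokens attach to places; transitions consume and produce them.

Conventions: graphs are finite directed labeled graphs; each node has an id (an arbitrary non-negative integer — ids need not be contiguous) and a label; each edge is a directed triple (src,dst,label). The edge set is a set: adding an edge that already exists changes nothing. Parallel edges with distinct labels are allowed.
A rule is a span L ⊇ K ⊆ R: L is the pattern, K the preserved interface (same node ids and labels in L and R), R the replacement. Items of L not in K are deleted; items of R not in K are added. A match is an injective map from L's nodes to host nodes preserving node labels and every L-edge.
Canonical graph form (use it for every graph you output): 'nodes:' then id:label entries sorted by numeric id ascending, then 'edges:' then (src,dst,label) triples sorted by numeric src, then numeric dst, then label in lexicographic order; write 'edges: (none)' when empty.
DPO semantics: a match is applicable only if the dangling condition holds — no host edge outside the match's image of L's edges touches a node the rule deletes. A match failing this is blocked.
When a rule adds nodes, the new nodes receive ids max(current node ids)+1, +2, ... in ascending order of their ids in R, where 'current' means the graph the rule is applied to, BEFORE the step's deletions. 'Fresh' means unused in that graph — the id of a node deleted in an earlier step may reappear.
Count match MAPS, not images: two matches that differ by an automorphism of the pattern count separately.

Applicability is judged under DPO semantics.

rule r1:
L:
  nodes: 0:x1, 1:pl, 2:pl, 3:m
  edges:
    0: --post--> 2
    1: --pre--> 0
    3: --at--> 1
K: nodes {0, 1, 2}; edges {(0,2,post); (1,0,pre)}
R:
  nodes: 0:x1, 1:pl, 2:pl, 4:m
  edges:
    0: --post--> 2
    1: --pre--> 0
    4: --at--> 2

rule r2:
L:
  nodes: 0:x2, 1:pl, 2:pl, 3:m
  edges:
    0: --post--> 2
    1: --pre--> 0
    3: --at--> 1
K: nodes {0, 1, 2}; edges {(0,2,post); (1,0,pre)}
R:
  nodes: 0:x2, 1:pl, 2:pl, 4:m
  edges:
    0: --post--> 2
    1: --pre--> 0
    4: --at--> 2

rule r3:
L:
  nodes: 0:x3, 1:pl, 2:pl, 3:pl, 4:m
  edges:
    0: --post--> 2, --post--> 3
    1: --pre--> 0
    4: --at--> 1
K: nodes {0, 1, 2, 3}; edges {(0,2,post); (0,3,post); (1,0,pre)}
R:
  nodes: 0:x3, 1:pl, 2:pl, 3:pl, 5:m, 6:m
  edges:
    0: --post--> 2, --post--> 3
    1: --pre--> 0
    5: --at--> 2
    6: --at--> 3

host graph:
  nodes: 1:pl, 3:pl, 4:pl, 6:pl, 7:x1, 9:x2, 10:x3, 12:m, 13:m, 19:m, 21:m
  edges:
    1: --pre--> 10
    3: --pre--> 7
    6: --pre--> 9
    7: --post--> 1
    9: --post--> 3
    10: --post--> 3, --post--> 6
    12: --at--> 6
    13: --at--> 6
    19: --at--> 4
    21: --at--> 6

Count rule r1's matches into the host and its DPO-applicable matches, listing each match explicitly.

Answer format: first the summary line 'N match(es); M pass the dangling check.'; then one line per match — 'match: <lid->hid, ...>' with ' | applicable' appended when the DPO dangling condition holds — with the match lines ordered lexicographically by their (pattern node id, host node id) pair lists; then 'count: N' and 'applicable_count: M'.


0 match(es); 0 pass the dangling check.
count: 0
applicable_count: 0


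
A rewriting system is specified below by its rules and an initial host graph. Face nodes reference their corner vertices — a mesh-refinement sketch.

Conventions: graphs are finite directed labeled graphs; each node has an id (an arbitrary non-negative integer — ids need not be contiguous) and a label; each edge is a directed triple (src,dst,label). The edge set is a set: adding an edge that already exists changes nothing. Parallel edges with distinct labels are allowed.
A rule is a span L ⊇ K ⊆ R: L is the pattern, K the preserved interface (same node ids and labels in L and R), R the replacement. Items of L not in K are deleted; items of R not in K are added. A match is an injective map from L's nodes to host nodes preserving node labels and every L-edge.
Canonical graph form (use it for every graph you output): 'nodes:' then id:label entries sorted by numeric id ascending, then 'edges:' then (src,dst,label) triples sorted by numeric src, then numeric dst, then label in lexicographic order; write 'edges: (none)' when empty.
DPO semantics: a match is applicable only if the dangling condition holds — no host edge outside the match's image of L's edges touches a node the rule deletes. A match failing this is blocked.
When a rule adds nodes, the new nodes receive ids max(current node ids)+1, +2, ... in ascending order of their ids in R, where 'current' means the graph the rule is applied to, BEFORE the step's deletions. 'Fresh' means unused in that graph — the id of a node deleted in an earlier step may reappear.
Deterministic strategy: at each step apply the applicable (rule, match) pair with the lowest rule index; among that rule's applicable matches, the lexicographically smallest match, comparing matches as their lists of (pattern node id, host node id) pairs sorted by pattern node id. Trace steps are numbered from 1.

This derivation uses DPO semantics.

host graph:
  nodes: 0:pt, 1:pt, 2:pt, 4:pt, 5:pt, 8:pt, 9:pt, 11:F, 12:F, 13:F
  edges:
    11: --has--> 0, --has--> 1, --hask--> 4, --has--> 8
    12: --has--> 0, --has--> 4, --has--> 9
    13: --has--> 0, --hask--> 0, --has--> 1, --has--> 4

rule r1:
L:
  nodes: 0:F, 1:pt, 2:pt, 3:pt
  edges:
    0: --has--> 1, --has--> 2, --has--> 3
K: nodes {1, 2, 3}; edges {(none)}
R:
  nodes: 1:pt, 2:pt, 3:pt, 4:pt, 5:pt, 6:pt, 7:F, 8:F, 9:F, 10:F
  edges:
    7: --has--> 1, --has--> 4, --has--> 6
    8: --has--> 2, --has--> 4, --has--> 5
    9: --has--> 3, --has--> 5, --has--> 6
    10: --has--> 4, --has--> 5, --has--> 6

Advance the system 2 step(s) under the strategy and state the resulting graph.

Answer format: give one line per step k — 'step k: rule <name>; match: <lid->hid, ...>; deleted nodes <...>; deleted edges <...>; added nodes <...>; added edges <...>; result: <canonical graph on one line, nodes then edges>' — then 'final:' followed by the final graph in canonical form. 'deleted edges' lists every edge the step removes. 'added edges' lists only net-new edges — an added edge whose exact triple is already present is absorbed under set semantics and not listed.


step 1: rule r1; match: 0->12, 1->0, 2->4, 3->9; deleted nodes 12; deleted edges (12,0,has); (12,4,has); (12,9,has); added nodes 14, 15, 16, 17, 18, 19, 20; added edges (17,0,has); (17,14,has); (17,16,has); (18,4,has); (18,14,has); (18,15,has); (19,9,has); (19,15,has); (19,16,has); (20,14,has); (20,15,has); (20,16,has); result: nodes: 0:pt, 1:pt, 2:pt, 4:pt, 5:pt, 8:pt, 9:pt, 11:F, 13:F, 14:pt, 15:pt, 16:pt, 17:F, 18:F, 19:F, 20:F edges: (11,0,has); (11,1,has); (11,4,hask); (11,8,has); (13,0,has); (13,0,hask); (13,1,has); (13,4,has); (17,0,has); (17,14,has); (17,16,has); (18,4,has); (18,14,has); (18,15,has); (19,9,has); (19,15,has); (19,16,has); (20,14,has); (20,15,has); (20,16,has)
step 2: rule r1; match: 0->17, 1->0, 2->14, 3->16; deleted nodes 17; deleted edges (17,0,has); (17,14,has); (17,16,has); added nodes 21, 22, 23, 24, 25, 26, 27; added edges (24,0,has); (24,21,has); (24,23,has); (25,14,has); (25,21,has); (25,22,has); (26,16,has); (26,22,has); (26,23,has); (27,21,has); (27,22,has); (27,23,has); result: nodes: 0:pt, 1:pt, 2:pt, 4:pt, 5:pt, 8:pt, 9:pt, 11:F, 13:F, 14:pt, 15:pt, 16:pt, 18:F, 19:F, 20:F, 21:pt, 22:pt, 23:pt, 24:F, 25:F, 26:F, 27:F edges: (11,0,has); (11,1,has); (11,4,hask); (11,8,has); (13,0,has); (13,0,hask); (13,1,has); (13,4,has); (18,4,has); (18,14,has); (18,15,has); (19,9,has); (19,15,has); (19,16,has); (20,14,has); (20,15,has); (20,16,has); (24,0,has); (24,21,has); (24,23,has); (25,14,has); (25,21,has); (25,22,has); (26,16,has); (26,22,has); (26,23,has); (27,21,has); (27,22,has); (27,23,has)
final:
nodes: 0:pt, 1:pt, 2:pt, 4:pt, 5:pt, 8:pt, 9:pt, 11:F, 13:F, 14:pt, 15:pt, 16:pt, 18:F, 19:F, 20:F, 21:pt, 22:pt, 23:pt, 24:F, 25:F, 26:F, 27:F
edges: (11,0,has); (11,1,has); (11,4,hask); (11,8,has); (13,0,has); (13,0,hask); (13,1,has); (13,4,has); (18,4,has); (18,14,has); (18,15,has); (19,9,has); (19,15,has); (19,16,has); (20,14,has); (20,15,has); (20,16,has); (24,0,has); (24,21,has); (24,23,has); (25,14,has); (25,21,has); (25,22,has); (26,16,has); (26,22,has); (26,23,has); (27,21,has); (27,22,has); (27,23,has)


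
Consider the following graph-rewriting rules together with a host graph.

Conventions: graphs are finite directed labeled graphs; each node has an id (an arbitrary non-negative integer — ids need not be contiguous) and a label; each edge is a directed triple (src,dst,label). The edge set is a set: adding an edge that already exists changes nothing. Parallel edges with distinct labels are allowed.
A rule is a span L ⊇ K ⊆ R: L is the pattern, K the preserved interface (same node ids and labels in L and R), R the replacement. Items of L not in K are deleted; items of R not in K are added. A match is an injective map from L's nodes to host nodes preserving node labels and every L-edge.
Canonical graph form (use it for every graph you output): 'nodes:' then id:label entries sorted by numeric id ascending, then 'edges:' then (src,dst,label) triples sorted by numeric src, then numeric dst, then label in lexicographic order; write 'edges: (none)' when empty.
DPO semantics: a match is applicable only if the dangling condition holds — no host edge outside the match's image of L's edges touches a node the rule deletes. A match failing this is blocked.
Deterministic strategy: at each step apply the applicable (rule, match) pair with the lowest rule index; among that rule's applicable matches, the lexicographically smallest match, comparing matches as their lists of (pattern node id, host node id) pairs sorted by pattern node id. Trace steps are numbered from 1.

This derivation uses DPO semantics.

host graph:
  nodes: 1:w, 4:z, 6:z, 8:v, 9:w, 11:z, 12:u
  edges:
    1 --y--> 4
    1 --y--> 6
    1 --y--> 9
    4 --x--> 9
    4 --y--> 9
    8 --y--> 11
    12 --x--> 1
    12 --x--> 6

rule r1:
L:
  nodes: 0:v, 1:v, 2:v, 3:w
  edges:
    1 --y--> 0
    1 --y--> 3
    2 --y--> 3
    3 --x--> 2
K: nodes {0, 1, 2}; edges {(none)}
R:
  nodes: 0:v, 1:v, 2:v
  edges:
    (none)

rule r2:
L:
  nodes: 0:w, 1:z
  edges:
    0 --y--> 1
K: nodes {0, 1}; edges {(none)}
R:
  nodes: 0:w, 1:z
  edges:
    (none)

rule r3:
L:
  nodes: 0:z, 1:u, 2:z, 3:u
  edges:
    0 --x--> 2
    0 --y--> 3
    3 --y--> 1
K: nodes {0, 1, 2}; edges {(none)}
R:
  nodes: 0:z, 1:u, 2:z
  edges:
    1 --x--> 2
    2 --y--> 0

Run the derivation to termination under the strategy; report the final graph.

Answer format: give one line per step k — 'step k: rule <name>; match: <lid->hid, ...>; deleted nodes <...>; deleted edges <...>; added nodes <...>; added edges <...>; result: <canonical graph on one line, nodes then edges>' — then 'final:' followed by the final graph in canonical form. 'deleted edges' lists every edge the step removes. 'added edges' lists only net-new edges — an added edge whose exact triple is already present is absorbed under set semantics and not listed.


step 1: rule r2; match: 0->1, 1->4; deleted nodes (none); deleted edges (1,4,y); added nodes (none); added edges (none); result: nodes: 1:w, 4:z, 6:z, 8:v, 9:w, 11:z, 12:u edges: (1,6,y); (1,9,y); (4,9,x); (4,9,y); (8,11,y); (12,1,x); (12,6,x)
step 2: rule r2; match: 0->1, 1->6; deleted nodes (none); deleted edges (1,6,y); added nodes (none); added edges (none); result: nodes: 1:w, 4:z, 6:z, 8:v, 9:w, 11:z, 12:u edges: (1,9,y); (4,9,x); (4,9,y); (8,11,y); (12,1,x); (12,6,x)
final:
nodes: 1:w, 4:z, 6:z, 8:v, 9:w, 11:z, 12:u
edges: (1,9,y); (4,9,x); (4,9,y); (8,11,y); (12,1,x); (12,6,x)


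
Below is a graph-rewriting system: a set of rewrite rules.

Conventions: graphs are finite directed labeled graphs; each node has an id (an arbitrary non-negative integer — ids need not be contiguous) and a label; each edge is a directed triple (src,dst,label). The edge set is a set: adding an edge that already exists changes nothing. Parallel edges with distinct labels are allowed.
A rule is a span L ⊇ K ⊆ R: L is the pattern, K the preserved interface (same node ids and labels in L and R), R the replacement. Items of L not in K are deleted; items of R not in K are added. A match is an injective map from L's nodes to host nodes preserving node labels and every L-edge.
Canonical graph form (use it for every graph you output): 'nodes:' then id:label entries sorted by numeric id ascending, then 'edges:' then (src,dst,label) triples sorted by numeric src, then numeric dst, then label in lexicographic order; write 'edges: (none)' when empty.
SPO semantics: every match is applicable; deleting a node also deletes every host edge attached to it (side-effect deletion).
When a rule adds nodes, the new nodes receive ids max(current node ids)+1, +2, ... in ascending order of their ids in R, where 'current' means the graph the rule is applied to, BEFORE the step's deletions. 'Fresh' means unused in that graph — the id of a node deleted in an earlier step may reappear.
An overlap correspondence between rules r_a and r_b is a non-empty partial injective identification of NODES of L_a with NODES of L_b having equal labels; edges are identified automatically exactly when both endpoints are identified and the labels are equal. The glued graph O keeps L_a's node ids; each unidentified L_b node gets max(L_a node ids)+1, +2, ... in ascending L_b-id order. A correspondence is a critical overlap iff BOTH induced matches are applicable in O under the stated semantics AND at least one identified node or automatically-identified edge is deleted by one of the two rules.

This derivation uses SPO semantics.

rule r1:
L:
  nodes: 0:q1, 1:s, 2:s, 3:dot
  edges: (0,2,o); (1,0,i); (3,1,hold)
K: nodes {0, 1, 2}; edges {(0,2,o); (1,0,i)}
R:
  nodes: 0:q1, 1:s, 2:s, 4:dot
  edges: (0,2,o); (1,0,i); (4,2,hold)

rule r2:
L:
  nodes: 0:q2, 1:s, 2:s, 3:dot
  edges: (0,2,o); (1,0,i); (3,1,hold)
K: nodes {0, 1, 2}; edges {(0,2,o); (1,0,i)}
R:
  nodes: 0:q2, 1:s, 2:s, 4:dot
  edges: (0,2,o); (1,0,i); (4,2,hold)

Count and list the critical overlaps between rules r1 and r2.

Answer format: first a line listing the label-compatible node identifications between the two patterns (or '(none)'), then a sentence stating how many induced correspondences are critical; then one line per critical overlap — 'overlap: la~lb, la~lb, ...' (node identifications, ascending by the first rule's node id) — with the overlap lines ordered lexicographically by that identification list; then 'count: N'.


label-compatible node identifications between L(r1) and L(r2): 1~1, 1~2, 2~1, 2~2, 3~3
7 of the induced correspondences are critical overlaps of r1 and r2.
overlap: 1~1, 2~2, 3~3
overlap: 1~1, 3~3
overlap: 1~2, 2~1, 3~3
overlap: 1~2, 3~3
overlap: 2~1, 3~3
overlap: 2~2, 3~3
overlap: 3~3
count: 7


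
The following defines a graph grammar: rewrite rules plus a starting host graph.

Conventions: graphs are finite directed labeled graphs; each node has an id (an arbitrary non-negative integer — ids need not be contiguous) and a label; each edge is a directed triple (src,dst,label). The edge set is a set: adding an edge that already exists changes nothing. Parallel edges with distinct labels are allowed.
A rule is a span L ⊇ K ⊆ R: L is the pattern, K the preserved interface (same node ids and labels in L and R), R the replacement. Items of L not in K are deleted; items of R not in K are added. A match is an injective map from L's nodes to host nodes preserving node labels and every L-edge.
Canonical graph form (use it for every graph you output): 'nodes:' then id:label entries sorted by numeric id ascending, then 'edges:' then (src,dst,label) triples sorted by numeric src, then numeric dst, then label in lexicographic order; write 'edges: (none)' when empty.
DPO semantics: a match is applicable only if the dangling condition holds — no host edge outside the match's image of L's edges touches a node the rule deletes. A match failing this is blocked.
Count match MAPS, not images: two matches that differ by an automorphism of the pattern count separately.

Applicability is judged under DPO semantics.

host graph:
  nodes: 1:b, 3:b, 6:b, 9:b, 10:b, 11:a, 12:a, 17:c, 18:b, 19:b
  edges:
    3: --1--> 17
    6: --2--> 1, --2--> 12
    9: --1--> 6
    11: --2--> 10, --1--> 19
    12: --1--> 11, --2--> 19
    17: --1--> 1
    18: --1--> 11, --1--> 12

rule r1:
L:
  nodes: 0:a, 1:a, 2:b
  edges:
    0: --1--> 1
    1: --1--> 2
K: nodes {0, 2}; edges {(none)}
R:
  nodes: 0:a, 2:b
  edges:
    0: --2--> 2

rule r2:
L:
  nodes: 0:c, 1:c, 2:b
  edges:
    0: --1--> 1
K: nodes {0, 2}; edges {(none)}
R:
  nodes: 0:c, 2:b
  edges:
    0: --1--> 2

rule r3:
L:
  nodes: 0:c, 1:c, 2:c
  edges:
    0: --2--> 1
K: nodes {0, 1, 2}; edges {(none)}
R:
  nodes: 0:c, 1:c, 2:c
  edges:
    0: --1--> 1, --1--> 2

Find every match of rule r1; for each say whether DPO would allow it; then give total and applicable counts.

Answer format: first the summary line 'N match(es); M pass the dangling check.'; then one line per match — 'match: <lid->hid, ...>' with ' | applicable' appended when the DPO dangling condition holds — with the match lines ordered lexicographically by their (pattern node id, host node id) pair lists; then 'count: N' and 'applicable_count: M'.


1 match(es); 0 pass the dangling check.
match: 0->12, 1->11, 2->19
count: 1
applicable_count: 0


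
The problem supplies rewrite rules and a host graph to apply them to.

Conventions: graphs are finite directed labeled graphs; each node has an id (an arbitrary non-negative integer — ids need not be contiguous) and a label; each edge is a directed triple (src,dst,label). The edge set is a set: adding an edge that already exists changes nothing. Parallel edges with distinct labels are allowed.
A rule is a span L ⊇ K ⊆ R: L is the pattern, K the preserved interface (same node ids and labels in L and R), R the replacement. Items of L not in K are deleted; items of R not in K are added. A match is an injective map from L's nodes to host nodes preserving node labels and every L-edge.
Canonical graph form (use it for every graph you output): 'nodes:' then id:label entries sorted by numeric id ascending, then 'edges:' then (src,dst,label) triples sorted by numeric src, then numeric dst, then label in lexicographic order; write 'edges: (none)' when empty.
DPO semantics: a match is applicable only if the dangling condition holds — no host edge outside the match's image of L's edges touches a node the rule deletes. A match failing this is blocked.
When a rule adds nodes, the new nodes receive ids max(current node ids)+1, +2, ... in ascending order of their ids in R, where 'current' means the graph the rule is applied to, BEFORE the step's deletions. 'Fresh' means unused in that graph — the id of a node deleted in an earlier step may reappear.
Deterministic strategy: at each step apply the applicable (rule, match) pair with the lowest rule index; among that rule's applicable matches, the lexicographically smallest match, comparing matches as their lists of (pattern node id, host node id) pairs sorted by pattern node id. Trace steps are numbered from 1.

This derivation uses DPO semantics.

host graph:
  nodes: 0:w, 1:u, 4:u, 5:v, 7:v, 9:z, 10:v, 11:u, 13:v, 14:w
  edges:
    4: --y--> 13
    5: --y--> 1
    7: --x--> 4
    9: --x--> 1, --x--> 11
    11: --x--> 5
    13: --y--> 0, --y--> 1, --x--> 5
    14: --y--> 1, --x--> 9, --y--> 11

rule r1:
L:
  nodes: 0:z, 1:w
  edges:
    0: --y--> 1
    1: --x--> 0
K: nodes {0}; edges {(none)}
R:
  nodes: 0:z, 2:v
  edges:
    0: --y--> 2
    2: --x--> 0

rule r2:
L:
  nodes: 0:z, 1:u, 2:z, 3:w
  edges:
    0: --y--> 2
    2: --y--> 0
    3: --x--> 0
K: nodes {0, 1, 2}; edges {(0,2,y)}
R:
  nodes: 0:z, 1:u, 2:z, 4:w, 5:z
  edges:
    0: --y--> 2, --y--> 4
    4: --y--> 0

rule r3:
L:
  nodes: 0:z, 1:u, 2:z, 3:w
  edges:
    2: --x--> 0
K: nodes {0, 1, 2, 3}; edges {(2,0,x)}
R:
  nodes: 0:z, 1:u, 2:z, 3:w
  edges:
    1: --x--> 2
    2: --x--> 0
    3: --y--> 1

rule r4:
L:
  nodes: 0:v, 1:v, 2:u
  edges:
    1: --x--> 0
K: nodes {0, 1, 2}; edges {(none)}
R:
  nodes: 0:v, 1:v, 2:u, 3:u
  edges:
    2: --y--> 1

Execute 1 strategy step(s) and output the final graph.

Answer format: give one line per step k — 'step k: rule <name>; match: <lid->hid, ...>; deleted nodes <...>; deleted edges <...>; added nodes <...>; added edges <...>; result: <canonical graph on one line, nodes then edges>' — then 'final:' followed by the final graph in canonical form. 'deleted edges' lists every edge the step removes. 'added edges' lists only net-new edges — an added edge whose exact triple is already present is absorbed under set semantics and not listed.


step 1: rule r4; match: 0->5, 1->13, 2->1; deleted nodes (none); deleted edges (13,5,x); added nodes 15; added edges (1,13,y); result: nodes: 0:w, 1:u, 4:u, 5:v, 7:v, 9:z, 10:v, 11:u, 13:v, 14:w, 15:u edges: (1,13,y); (4,13,y); (5,1,y); (7,4,x); (9,1,x); (9,11,x); (11,5,x); (13,0,y); (13,1,y); (14,1,y); (14,9,x); (14,11,y)
final:
nodes: 0:w, 1:u, 4:u, 5:v, 7:v, 9:z, 10:v, 11:u, 13:v, 14:w, 15:u
edges: (1,13,y); (4,13,y); (5,1,y); (7,4,x); (9,1,x); (9,11,x); (11,5,x); (13,0,y); (13,1,y); (14,1,y); (14,9,x); (14,11,y)


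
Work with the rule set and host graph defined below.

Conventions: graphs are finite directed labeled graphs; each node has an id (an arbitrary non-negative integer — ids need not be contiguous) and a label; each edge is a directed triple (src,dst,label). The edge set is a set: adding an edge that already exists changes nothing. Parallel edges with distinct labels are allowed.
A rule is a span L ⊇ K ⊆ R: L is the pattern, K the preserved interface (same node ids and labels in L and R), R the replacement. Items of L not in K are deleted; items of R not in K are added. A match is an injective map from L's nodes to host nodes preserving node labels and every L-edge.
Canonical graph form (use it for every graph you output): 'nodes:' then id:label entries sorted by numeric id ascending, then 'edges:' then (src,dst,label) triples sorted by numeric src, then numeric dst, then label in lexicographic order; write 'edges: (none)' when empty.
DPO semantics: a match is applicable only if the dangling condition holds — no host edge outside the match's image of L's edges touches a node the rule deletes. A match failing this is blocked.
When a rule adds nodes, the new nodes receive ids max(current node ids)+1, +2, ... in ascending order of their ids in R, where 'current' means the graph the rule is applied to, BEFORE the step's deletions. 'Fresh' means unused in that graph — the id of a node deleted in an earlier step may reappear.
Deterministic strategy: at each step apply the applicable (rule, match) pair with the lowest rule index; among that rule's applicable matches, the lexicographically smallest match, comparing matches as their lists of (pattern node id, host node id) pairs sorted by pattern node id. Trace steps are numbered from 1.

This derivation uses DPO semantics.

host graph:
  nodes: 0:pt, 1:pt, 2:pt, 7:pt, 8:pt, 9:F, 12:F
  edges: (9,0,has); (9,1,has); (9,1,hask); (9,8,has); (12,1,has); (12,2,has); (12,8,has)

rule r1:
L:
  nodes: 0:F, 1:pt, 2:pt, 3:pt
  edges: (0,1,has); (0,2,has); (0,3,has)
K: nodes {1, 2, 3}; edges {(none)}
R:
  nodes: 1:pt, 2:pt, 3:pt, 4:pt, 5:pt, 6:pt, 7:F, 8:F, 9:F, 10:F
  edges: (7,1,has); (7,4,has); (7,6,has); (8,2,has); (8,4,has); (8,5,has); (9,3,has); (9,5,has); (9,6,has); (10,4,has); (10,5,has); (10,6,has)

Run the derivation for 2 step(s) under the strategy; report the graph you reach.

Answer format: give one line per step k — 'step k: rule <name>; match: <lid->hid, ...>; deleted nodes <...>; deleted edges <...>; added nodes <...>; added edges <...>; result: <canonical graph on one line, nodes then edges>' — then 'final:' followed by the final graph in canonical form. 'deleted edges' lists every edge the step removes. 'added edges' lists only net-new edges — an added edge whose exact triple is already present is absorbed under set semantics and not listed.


step 1: rule r1; match: 0->12, 1->1, 2->2, 3->8; deleted nodes 12; deleted edges (12,1,has); (12,2,has); (12,8,has); added nodes 13, 14, 15, 16, 17, 18, 19; added edges (16,1,has); (16,13,has); (16,15,has); (17,2,has); (17,13,has); (17,14,has); (18,8,has); (18,14,has); (18,15,has); (19,13,has); (19,14,has); (19,15,has); result: nodes: 0:pt, 1:pt, 2:pt, 7:pt, 8:pt, 9:F, 13:pt, 14:pt, 15:pt, 16:F, 17:F, 18:F, 19:F edges: (9,0,has); (9,1,has); (9,1,hask); (9,8,has); (16,1,has); (16,13,has); (16,15,has); (17,2,has); (17,13,has); (17,14,has); (18,8,has); (18,14,has); (18,15,has); (19,13,has); (19,14,has); (19,15,has)
step 2: rule r1; match: 0->16, 1->1, 2->13, 3->15; deleted nodes 16; deleted edges (16,1,has); (16,13,has); (16,15,has); added nodes 20, 21, 22, 23, 24, 25, 26; added edges (23,1,has); (23,20,has); (23,22,has); (24,13,has); (24,20,has); (24,21,has); (25,15,has); (25,21,has); (25,22,has); (26,20,has); (26,21,has); (26,22,has); result: nodes: 0:pt, 1:pt, 2:pt, 7:pt, 8:pt, 9:F, 13:pt, 14:pt, 15:pt, 17:F, 18:F, 19:F, 20:pt, 21:pt, 22:pt, 23:F, 24:F, 25:F, 26:F edges: (9,0,has); (9,1,has); (9,1,hask); (9,8,has); (17,2,has); (17,13,has); (17,14,has); (18,8,has); (18,14,has); (18,15,has); (19,13,has); (19,14,has); (19,15,has); (23,1,has); (23,20,has); (23,22,has); (24,13,has); (24,20,has); (24,21,has); (25,15,has); (25,21,has); (25,22,has); (26,20,has); (26,21,has); (26,22,has)
final:
nodes: 0:pt, 1:pt, 2:pt, 7:pt, 8:pt, 9:F, 13:pt, 14:pt, 15:pt, 17:F, 18:F, 19:F, 20:pt, 21:pt, 22:pt, 23:F, 24:F, 25:F, 26:F
edges: (9,0,has); (9,1,has); (9,1,hask); (9,8,has); (17,2,has); (17,13,has); (17,14,has); (18,8,has); (18,14,has); (18,15,has); (19,13,has); (19,14,has); (19,15,has); (23,1,has); (23,20,has); (23,22,has); (24,13,has); (24,20,has); (24,21,has); (25,15,has); (25,21,has); (25,22,has); (26,20,has); (26,21,has); (26,22,has)


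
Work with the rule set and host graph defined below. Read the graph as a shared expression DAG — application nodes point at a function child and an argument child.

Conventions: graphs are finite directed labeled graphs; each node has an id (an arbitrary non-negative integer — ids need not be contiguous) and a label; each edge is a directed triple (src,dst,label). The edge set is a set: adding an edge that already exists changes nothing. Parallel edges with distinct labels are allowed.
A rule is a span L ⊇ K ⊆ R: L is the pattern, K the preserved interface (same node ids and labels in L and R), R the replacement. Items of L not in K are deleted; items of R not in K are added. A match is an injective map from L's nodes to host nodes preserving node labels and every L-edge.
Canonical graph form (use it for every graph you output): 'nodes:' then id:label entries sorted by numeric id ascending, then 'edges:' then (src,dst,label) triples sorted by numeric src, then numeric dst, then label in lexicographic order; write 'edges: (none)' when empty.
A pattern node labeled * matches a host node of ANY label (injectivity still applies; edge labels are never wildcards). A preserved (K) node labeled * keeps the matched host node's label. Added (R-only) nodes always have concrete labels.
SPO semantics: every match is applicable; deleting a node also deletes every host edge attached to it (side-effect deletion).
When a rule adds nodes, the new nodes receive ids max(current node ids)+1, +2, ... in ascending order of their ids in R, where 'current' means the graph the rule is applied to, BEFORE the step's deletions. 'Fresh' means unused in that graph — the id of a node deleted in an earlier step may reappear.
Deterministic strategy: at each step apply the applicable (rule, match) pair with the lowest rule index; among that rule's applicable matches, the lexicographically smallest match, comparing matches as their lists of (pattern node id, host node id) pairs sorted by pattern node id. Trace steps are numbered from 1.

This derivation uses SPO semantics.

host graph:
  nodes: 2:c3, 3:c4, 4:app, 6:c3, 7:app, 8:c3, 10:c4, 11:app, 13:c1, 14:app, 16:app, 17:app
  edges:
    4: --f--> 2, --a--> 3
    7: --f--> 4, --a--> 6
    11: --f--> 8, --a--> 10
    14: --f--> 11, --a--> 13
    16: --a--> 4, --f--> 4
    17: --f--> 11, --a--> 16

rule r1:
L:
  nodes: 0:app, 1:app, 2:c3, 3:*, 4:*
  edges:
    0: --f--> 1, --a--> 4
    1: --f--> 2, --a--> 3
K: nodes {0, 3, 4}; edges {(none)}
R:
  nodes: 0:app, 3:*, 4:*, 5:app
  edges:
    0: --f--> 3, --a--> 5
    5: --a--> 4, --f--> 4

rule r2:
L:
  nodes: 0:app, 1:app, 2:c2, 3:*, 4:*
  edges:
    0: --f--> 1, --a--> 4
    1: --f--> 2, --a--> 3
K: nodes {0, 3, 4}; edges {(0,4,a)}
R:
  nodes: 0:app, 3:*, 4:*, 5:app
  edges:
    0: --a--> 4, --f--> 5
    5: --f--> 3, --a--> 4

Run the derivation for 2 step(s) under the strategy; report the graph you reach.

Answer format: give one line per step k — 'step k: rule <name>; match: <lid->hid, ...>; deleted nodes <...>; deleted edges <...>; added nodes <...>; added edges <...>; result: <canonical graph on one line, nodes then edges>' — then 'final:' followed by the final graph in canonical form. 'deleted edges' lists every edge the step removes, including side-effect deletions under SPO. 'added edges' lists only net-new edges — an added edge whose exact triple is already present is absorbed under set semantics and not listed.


step 1: rule r1; match: 0->7, 1->4, 2->2, 3->3, 4->6; deleted nodes 2, 4; deleted edges (4,2,f); (4,3,a); (7,4,f); (7,6,a); (16,4,a); (16,4,f); added nodes 18; added edges (7,3,f); (7,18,a); (18,6,a); (18,6,f); result: nodes: 3:c4, 6:c3, 7:app, 8:c3, 10:c4, 11:app, 13:c1, 14:app, 16:app, 17:app, 18:app edges: (7,3,f); (7,18,a); (11,8,f); (11,10,a); (14,11,f); (14,13,a); (17,11,f); (17,16,a); (18,6,a); (18,6,f)
step 2: rule r1; match: 0->14, 1->11, 2->8, 3->10, 4->13; deleted nodes 8, 11; deleted edges (11,8,f); (11,10,a); (14,11,f); (14,13,a); (17,11,f); added nodes 19; added edges (14,10,f); (14,19,a); (19,13,a); (19,13,f); result: nodes: 3:c4, 6:c3, 7:app, 10:c4, 13:c1, 14:app, 16:app, 17:app, 18:app, 19:app edges: (7,3,f); (7,18,a); (14,10,f); (14,19,a); (17,16,a); (18,6,a); (18,6,f); (19,13,a); (19,13,f)
final:
nodes: 3:c4, 6:c3, 7:app, 10:c4, 13:c1, 14:app, 16:app, 17:app, 18:app, 19:app
edges: (7,3,f); (7,18,a); (14,10,f); (14,19,a); (17,16,a); (18,6,a); (18,6,f); (19,13,a); (19,13,f)


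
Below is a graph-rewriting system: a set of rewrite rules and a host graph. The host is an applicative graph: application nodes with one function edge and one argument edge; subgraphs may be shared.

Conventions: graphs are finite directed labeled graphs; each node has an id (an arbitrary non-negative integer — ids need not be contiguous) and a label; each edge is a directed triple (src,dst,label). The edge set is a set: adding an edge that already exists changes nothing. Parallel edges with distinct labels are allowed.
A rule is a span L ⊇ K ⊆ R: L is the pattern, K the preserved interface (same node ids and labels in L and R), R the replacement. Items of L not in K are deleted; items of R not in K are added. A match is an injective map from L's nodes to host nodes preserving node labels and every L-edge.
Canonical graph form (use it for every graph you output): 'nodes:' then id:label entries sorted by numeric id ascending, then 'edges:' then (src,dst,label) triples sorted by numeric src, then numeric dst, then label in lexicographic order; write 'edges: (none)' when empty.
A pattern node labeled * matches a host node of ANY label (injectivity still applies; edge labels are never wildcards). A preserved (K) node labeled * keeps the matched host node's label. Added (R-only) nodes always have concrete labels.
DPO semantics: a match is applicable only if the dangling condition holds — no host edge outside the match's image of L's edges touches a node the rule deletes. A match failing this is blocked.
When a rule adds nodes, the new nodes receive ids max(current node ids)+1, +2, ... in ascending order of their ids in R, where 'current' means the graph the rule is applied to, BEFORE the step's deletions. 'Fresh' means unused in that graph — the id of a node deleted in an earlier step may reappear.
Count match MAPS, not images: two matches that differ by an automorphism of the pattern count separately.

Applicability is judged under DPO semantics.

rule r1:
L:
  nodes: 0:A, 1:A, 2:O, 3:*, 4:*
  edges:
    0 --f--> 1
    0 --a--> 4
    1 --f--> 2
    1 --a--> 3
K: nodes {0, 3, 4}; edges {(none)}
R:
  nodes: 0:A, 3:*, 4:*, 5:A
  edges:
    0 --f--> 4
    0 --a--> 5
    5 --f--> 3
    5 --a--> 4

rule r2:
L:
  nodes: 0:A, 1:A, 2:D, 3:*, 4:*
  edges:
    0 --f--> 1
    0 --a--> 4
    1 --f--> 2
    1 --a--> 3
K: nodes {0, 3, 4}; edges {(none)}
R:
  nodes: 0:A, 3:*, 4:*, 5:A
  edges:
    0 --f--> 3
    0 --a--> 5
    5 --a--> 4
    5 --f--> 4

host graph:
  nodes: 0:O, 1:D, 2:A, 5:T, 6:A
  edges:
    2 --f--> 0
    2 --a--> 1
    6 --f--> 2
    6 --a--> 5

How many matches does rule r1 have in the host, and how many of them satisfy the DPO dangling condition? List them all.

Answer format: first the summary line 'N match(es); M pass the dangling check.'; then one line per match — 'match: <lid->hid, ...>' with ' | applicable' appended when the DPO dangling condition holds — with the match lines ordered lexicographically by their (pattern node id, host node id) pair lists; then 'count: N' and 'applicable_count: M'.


1 match(es); 1 pass the dangling check.
match: 0->6, 1->2, 2->0, 3->1, 4->5 | applicable
count: 1
applicable_count: 1


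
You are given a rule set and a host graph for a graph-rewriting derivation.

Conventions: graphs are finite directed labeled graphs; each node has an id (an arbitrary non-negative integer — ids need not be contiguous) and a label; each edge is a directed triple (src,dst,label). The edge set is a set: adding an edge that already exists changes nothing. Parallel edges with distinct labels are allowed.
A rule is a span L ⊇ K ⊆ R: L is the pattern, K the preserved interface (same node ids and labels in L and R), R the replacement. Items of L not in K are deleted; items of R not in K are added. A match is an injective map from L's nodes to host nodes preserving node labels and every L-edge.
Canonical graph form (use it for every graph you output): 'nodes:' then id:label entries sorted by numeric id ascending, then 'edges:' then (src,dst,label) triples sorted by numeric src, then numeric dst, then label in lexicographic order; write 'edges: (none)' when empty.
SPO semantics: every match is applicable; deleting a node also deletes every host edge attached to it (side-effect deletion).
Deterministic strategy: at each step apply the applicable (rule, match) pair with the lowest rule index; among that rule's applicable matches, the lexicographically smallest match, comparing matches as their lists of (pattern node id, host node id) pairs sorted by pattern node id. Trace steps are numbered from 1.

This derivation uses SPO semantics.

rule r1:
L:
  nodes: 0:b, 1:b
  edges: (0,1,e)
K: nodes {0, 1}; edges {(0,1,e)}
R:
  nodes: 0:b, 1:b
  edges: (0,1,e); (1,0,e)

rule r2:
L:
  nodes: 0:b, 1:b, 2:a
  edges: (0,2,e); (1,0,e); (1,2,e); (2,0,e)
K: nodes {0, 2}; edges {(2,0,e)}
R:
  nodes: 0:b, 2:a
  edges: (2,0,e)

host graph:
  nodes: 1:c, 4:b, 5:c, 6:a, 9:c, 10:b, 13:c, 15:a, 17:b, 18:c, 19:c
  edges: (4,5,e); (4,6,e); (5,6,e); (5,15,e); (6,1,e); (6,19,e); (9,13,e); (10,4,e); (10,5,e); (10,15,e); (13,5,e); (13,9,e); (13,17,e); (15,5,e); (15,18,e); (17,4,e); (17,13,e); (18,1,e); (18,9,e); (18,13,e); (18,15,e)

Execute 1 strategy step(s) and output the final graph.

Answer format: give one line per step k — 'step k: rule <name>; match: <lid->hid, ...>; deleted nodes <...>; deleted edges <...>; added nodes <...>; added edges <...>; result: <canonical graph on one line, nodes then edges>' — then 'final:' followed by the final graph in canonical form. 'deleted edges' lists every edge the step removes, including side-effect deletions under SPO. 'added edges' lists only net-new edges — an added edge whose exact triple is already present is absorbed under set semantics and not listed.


step 1: rule r1; match: 0->10, 1->4; deleted nodes (none); deleted edges (none); added nodes (none); added edges (4,10,e); result: nodes: 1:c, 4:b, 5:c, 6:a, 9:c, 10:b, 13:c, 15:a, 17:b, 18:c, 19:c edges: (4,5,e); (4,6,e); (4,10,e); (5,6,e); (5,15,e); (6,1,e); (6,19,e); (9,13,e); (10,4,e); (10,5,e); (10,15,e); (13,5,e); (13,9,e); (13,17,e); (15,5,e); (15,18,e); (17,4,e); (17,13,e); (18,1,e); (18,9,e); (18,13,e); (18,15,e)
final:
nodes: 1:c, 4:b, 5:c, 6:a, 9:c, 10:b, 13:c, 15:a, 17:b, 18:c, 19:c
edges: (4,5,e); (4,6,e); (4,10,e); (5,6,e); (5,15,e); (6,1,e); (6,19,e); (9,13,e); (10,4,e); (10,5,e); (10,15,e); (13,5,e); (13,9,e); (13,17,e); (15,5,e); (15,18,e); (17,4,e); (17,13,e); (18,1,e); (18,9,e); (18,13,e); (18,15,e)


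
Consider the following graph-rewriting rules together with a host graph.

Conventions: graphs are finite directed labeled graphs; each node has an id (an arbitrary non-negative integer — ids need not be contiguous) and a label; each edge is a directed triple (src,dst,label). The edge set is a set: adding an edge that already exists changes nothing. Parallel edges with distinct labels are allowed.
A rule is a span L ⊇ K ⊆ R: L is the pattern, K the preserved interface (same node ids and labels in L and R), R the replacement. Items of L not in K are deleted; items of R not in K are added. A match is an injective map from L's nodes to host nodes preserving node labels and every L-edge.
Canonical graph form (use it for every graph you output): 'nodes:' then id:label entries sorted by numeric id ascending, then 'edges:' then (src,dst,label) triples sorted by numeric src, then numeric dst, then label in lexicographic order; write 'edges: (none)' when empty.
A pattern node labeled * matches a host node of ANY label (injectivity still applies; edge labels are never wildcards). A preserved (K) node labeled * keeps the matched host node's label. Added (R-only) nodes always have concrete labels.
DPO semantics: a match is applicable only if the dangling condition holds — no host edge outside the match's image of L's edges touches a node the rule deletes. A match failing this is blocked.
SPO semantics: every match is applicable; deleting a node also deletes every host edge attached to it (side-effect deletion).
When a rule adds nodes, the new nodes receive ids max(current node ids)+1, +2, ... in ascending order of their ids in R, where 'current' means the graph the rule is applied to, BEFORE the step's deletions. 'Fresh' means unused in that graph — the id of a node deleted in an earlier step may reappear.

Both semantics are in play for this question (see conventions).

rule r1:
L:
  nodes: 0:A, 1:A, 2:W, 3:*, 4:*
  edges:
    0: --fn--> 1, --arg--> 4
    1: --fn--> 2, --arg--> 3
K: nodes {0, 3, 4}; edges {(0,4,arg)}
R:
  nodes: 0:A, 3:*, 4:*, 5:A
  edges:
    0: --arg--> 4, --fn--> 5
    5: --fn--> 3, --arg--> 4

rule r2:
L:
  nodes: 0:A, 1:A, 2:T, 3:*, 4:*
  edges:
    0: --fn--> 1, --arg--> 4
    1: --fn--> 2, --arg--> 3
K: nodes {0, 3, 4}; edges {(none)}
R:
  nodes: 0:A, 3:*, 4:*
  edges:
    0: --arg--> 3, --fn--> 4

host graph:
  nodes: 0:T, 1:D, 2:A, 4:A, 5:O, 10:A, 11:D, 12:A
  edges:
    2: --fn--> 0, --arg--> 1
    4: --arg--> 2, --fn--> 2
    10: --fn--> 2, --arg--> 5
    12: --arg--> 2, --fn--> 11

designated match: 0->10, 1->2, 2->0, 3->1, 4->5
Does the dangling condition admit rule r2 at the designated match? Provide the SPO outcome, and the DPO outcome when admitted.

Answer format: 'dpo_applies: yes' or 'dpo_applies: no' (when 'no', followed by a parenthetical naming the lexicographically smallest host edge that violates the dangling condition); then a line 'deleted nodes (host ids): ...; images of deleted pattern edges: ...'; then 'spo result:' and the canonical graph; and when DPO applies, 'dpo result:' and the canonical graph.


dpo_applies: no
(the rule deletes node 2, which keeps host edge (4,2,arg) outside the match image — the dangling condition fails, DPO blocks; SPO proceeds and side-deletes such edges)
deleted nodes (host ids): 0, 2; images of deleted pattern edges: (2,0,fn); (2,1,arg); (10,2,fn); (10,5,arg)
spo result:
nodes: 1:D, 4:A, 5:O, 10:A, 11:D, 12:A
edges: (10,1,arg); (10,5,fn); (12,11,fn)
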